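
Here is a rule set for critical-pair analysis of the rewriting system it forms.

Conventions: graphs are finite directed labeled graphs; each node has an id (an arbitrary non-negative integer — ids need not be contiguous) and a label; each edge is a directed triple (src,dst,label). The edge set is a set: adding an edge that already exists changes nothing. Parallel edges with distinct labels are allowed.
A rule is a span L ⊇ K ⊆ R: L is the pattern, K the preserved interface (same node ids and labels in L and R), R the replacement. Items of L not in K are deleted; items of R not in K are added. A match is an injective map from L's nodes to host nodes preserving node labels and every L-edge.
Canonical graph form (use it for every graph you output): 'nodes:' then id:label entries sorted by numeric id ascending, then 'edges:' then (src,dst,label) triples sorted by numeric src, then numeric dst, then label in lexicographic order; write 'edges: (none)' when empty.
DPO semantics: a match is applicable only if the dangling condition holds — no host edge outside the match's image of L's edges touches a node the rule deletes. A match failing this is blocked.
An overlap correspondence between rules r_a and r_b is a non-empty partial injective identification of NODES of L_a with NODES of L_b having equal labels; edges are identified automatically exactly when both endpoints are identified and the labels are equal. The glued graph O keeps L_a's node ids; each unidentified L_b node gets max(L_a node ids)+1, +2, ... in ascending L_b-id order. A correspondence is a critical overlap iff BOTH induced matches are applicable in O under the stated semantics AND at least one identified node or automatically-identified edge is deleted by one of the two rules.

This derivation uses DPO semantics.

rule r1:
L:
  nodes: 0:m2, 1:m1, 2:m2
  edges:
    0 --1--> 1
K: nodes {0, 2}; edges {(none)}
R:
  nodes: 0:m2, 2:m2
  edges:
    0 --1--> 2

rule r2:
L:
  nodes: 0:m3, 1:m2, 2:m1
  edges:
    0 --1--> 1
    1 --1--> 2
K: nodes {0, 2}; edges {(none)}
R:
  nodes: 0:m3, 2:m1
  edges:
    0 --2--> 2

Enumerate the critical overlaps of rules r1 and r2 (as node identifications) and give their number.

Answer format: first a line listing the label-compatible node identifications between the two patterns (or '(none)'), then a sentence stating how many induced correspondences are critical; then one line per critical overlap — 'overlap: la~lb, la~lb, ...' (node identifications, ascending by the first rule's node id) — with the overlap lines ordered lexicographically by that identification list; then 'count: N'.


label-compatible node identifications between L(r1) and L(r2): 0~1, 1~2, 2~1
2 of the induced correspondences are critical overlaps of r1 and r2.
overlap: 0~1, 1~2
overlap: 2~1
count: 2


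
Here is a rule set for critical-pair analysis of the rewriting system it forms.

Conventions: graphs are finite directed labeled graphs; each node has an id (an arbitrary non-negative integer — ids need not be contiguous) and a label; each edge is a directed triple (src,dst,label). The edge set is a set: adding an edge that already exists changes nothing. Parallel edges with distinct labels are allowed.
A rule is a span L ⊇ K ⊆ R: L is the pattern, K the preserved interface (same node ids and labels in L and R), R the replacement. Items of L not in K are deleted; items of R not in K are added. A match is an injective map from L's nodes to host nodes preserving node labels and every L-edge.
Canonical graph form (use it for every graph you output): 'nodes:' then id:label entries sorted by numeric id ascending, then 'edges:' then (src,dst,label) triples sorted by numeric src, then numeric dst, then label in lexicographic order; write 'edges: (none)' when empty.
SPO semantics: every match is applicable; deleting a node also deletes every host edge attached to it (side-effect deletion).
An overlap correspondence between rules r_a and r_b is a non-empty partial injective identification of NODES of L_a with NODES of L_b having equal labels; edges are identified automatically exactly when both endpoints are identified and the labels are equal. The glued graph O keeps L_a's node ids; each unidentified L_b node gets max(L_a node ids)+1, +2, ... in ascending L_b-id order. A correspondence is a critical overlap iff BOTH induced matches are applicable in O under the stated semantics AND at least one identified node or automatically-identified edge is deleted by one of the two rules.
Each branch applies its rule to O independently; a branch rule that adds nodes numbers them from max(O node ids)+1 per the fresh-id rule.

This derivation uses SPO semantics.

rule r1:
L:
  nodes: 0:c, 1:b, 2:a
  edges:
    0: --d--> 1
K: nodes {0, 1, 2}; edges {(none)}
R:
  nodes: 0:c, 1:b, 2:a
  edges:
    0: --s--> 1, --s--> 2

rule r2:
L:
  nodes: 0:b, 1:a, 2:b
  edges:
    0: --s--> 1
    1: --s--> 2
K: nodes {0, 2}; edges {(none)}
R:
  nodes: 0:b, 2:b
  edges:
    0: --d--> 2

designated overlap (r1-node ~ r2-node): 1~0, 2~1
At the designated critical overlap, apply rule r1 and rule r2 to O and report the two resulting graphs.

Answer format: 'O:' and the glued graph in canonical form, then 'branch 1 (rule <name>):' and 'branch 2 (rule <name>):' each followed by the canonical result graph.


O:
nodes: 0:c, 1:b, 2:a, 3:b
edges: (0,1,d); (1,2,s); (2,3,s)
branch 1 (rule r1):
nodes: 0:c, 1:b, 2:a, 3:b
edges: (0,1,s); (0,2,s); (1,2,s); (2,3,s)
branch 2 (rule r2):
nodes: 0:c, 1:b, 3:b
edges: (0,1,d); (1,3,d)


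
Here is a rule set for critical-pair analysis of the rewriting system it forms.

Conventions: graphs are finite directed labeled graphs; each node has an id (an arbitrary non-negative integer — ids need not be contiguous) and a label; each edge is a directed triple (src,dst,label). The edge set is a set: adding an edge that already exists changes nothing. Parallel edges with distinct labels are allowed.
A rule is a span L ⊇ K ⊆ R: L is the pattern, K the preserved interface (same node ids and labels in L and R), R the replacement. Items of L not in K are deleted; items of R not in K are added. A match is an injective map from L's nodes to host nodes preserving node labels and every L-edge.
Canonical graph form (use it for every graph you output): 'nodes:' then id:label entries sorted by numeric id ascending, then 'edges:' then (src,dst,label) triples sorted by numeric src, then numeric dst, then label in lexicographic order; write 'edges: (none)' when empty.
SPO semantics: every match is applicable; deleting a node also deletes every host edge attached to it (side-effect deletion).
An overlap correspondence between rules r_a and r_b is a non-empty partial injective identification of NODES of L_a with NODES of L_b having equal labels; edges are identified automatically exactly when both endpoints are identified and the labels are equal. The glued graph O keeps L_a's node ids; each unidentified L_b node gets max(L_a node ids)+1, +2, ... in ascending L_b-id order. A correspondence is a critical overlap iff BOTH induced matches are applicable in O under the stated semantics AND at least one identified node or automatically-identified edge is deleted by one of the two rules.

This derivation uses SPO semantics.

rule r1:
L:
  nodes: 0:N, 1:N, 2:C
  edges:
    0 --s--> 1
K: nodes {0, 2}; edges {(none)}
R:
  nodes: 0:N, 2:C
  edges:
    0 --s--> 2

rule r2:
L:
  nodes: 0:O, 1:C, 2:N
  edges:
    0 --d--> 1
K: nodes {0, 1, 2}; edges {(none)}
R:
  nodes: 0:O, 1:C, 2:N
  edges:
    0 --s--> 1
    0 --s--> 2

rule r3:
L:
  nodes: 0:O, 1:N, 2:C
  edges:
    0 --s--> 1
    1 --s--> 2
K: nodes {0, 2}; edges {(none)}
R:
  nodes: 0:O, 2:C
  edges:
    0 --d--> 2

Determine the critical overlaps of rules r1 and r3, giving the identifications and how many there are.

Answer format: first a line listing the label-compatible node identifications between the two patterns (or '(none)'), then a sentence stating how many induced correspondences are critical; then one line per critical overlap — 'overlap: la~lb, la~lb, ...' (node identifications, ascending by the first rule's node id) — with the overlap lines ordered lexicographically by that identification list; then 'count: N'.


label-compatible node identifications between L(r1) and L(r3): 0~1, 1~1, 2~2
4 of the induced correspondences are critical overlaps of r1 and r3.
overlap: 0~1
overlap: 0~1, 2~2
overlap: 1~1
overlap: 1~1, 2~2
count: 4


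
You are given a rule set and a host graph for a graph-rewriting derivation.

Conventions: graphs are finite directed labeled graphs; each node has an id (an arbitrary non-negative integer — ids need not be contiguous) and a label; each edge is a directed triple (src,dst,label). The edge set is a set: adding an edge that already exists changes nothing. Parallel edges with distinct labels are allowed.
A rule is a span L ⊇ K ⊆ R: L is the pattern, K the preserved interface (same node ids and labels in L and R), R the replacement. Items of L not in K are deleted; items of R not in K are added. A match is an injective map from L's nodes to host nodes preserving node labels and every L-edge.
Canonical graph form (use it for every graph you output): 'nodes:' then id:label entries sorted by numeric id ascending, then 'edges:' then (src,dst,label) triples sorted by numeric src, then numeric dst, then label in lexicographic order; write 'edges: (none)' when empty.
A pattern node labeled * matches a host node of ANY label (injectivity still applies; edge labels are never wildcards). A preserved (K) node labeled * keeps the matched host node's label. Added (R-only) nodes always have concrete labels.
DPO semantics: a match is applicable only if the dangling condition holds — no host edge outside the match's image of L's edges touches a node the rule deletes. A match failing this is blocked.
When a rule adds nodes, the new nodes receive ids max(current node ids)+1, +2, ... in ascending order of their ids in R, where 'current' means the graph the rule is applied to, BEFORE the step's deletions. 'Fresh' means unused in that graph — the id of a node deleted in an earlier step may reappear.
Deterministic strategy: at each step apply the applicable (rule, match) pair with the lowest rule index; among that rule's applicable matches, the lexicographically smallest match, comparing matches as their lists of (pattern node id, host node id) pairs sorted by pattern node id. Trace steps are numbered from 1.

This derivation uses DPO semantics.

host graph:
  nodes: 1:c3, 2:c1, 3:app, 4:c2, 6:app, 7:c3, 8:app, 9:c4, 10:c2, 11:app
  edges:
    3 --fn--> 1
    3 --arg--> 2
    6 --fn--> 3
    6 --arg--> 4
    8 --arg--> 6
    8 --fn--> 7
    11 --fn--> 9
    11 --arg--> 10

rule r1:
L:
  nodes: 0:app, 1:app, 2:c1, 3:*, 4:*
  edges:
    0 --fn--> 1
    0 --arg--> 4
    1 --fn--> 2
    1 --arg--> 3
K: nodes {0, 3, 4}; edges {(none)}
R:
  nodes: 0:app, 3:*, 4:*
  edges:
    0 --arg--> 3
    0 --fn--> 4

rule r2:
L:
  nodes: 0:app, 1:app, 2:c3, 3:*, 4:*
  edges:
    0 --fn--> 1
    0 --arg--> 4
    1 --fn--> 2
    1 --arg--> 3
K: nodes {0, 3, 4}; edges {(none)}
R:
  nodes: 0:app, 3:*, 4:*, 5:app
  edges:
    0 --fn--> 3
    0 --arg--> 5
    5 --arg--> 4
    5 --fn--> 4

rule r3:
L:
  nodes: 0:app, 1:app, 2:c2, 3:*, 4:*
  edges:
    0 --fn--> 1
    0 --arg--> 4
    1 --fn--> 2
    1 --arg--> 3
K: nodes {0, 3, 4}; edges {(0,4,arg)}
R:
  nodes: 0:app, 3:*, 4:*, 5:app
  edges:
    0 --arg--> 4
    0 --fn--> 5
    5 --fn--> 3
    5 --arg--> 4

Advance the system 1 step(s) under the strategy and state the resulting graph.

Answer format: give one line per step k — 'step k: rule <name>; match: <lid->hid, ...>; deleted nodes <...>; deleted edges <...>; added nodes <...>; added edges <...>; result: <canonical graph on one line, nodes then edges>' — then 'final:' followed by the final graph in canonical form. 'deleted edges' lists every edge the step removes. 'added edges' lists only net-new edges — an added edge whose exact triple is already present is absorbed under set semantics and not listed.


step 1: rule r2; match: 0->6, 1->3, 2->1, 3->2, 4->4; deleted nodes 1, 3; deleted edges (3,1,fn); (3,2,arg); (6,3,fn); (6,4,arg); added nodes 12; added edges (6,2,fn); (6,12,arg); (12,4,arg); (12,4,fn); result: nodes: 2:c1, 4:c2, 6:app, 7:c3, 8:app, 9:c4, 10:c2, 11:app, 12:app edges: (6,2,fn); (6,12,arg); (8,6,arg); (8,7,fn); (11,9,fn); (11,10,arg); (12,4,arg); (12,4,fn)
final:
nodes: 2:c1, 4:c2, 6:app, 7:c3, 8:app, 9:c4, 10:c2, 11:app, 12:app
edges: (6,2,fn); (6,12,arg); (8,6,arg); (8,7,fn); (11,9,fn); (11,10,arg); (12,4,arg); (12,4,fn)


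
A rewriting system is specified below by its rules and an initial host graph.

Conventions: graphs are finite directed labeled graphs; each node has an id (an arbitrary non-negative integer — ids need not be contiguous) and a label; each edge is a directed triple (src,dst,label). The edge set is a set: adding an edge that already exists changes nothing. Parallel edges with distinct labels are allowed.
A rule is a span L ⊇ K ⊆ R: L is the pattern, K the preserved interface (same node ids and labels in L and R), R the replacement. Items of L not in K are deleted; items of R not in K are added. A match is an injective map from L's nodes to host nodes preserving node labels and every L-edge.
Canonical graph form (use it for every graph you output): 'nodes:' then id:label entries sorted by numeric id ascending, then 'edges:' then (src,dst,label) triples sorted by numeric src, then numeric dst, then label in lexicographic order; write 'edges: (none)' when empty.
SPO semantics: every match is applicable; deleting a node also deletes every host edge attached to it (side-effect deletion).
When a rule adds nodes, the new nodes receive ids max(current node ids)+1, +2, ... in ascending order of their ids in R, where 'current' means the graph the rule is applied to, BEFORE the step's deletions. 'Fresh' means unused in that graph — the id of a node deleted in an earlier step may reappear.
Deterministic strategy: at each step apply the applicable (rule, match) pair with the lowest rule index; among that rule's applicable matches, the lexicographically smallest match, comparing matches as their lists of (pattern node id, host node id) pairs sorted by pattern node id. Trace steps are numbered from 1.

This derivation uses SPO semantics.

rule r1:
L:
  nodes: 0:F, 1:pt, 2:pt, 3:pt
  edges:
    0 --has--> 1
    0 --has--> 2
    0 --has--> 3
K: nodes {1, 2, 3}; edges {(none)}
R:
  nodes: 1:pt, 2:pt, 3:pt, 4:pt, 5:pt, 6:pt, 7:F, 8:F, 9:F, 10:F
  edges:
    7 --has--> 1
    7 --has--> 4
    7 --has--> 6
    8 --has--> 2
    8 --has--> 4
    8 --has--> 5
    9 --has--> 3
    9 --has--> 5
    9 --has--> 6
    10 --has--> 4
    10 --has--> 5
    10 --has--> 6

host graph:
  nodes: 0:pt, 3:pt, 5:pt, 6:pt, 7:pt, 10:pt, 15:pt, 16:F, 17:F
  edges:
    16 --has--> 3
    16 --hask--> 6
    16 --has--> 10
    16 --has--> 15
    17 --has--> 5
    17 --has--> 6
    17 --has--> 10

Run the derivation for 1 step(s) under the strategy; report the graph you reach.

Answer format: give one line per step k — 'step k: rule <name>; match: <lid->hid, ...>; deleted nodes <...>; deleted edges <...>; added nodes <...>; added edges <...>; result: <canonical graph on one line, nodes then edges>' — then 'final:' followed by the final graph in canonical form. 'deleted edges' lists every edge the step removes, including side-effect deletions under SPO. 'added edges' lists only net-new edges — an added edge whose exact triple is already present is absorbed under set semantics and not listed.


step 1: rule r1; match: 0->16, 1->3, 2->10, 3->15; deleted nodes 16; deleted edges (16,3,has); (16,6,hask); (16,10,has); (16,15,has); added nodes 18, 19, 20, 21, 22, 23, 24; added edges (21,3,has); (21,18,has); (21,20,has); (22,10,has); (22,18,has); (22,19,has); (23,15,has); (23,19,has); (23,20,has); (24,18,has); (24,19,has); (24,20,has); result: nodes: 0:pt, 3:pt, 5:pt, 6:pt, 7:pt, 10:pt, 15:pt, 17:F, 18:pt, 19:pt, 20:pt, 21:F, 22:F, 23:F, 24:F edges: (17,5,has); (17,6,has); (17,10,has); (21,3,has); (21,18,has); (21,20,has); (22,10,has); (22,18,has); (22,19,has); (23,15,has); (23,19,has); (23,20,has); (24,18,has); (24,19,has); (24,20,has)
final:
nodes: 0:pt, 3:pt, 5:pt, 6:pt, 7:pt, 10:pt, 15:pt, 17:F, 18:pt, 19:pt, 20:pt, 21:F, 22:F, 23:F, 24:F
edges: (17,5,has); (17,6,has); (17,10,has); (21,3,has); (21,18,has); (21,20,has); (22,10,has); (22,18,has); (22,19,has); (23,15,has); (23,19,has); (23,20,has); (24,18,has); (24,19,has); (24,20,has)


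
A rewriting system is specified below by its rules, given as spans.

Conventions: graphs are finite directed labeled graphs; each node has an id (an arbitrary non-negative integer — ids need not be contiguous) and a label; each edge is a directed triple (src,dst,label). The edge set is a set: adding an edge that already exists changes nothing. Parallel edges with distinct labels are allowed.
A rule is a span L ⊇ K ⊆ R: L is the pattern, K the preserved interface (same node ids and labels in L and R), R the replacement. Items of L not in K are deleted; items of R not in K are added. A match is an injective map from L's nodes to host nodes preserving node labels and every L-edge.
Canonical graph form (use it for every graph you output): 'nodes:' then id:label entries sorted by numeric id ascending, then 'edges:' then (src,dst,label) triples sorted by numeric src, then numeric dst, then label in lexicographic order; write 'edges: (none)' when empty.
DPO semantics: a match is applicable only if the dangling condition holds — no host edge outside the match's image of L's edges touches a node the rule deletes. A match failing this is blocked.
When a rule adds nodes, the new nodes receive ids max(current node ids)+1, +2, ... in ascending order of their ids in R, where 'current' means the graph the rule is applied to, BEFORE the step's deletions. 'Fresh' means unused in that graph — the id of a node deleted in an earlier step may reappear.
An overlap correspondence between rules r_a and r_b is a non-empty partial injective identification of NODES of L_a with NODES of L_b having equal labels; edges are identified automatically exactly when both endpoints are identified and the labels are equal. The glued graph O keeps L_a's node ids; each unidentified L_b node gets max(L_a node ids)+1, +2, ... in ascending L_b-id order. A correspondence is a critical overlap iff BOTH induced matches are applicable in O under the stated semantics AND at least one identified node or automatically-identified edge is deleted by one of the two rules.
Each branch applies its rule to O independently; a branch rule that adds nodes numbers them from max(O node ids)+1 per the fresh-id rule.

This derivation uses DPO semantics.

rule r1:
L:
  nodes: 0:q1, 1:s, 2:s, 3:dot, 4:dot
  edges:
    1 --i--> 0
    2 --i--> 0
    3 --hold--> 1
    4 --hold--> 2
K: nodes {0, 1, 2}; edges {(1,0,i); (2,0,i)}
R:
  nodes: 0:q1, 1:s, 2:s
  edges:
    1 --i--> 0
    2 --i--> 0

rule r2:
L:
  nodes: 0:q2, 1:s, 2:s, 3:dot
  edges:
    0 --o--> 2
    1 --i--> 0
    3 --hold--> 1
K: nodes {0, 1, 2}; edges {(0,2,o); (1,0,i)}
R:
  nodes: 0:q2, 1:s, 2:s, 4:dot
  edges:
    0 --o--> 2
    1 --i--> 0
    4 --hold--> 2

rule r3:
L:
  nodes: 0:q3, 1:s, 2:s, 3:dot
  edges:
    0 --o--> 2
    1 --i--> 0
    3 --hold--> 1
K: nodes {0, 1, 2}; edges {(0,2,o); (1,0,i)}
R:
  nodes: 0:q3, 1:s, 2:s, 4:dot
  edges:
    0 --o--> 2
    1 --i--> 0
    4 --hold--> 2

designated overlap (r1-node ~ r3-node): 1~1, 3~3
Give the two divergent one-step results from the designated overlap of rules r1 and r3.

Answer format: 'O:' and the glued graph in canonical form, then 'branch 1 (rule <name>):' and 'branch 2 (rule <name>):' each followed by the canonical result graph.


O:
nodes: 0:q1, 1:s, 2:s, 3:dot, 4:dot, 5:q3, 6:s
edges: (1,0,i); (1,5,i); (2,0,i); (3,1,hold); (4,2,hold); (5,6,o)
branch 1 (rule r1):
nodes: 0:q1, 1:s, 2:s, 5:q3, 6:s
edges: (1,0,i); (1,5,i); (2,0,i); (5,6,o)
branch 2 (rule r3):
nodes: 0:q1, 1:s, 2:s, 4:dot, 5:q3, 6:s, 7:dot
edges: (1,0,i); (1,5,i); (2,0,i); (4,2,hold); (5,6,o); (7,6,hold)


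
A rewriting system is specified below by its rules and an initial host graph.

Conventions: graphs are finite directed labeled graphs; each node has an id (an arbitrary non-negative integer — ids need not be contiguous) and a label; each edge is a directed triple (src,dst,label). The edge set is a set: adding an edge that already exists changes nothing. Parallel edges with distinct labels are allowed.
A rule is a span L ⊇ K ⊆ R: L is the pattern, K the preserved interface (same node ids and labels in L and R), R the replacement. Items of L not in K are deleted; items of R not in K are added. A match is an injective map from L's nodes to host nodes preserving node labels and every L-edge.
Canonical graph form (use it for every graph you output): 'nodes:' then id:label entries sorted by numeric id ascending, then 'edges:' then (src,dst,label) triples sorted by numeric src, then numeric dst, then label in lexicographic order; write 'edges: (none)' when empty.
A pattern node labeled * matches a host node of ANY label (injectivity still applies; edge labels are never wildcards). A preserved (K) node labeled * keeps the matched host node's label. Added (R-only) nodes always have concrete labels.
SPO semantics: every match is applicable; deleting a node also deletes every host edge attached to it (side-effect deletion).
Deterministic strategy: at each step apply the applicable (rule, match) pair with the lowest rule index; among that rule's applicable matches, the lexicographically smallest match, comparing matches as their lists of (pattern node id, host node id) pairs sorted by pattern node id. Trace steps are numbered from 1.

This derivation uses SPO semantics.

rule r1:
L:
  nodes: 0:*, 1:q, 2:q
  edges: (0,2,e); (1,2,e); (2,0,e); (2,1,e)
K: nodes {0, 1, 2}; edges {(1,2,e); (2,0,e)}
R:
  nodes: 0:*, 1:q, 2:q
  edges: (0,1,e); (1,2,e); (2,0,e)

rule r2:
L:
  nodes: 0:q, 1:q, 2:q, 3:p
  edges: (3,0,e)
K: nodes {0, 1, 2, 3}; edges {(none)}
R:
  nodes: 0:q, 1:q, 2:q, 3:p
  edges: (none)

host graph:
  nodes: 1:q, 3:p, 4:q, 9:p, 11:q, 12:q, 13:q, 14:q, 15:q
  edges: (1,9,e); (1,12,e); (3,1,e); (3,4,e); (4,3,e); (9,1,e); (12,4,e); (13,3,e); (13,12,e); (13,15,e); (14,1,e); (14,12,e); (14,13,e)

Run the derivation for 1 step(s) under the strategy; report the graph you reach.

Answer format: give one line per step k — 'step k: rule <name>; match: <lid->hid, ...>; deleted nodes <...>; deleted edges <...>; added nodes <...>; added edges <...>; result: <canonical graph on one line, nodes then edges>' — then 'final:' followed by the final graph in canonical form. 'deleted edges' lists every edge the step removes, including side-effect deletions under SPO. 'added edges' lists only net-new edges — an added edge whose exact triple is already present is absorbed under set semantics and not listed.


step 1: rule r2; match: 0->1, 1->4, 2->11, 3->3; deleted nodes (none); deleted edges (3,1,e); added nodes (none); added edges (none); result: nodes: 1:q, 3:p, 4:q, 9:p, 11:q, 12:q, 13:q, 14:q, 15:q edges: (1,9,e); (1,12,e); (3,4,e); (4,3,e); (9,1,e); (12,4,e); (13,3,e); (13,12,e); (13,15,e); (14,1,e); (14,12,e); (14,13,e)
final:
nodes: 1:q, 3:p, 4:q, 9:p, 11:q, 12:q, 13:q, 14:q, 15:q
edges: (1,9,e); (1,12,e); (3,4,e); (4,3,e); (9,1,e); (12,4,e); (13,3,e); (13,12,e); (13,15,e); (14,1,e); (14,12,e); (14,13,e)


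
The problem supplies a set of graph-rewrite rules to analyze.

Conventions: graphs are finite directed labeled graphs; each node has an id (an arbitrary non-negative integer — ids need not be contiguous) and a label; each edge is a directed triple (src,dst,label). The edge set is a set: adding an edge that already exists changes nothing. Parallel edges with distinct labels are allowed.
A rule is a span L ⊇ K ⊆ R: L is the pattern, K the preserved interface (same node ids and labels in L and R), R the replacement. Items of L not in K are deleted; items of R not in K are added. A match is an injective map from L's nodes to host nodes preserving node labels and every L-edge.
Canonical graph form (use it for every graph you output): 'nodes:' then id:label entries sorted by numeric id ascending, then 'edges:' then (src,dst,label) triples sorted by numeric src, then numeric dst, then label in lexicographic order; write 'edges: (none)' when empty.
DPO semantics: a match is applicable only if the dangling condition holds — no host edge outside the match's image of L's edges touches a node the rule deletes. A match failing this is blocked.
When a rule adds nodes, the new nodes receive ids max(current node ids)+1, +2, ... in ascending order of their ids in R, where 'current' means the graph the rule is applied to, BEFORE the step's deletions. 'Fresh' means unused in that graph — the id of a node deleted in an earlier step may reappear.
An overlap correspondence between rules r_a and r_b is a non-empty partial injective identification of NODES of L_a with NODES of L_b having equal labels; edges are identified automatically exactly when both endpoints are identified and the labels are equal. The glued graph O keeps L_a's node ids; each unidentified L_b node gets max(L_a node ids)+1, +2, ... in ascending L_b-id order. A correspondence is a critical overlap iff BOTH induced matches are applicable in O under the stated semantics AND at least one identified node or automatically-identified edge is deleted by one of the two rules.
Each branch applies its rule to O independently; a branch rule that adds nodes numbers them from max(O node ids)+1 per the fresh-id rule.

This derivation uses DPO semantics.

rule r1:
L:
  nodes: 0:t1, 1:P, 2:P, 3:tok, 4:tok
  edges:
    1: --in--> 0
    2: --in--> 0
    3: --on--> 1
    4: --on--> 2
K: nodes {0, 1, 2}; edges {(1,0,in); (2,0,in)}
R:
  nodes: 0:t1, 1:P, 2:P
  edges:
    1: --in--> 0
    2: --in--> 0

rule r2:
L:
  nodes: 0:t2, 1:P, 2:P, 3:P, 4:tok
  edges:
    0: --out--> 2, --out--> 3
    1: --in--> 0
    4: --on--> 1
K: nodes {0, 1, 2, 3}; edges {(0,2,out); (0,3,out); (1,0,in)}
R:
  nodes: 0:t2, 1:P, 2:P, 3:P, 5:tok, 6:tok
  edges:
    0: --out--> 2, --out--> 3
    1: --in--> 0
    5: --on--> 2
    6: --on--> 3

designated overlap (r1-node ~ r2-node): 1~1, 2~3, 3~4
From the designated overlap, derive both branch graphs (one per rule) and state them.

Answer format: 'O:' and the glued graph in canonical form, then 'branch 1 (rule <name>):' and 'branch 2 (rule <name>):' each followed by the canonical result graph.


O:
nodes: 0:t1, 1:P, 2:P, 3:tok, 4:tok, 5:t2, 6:P
edges: (1,0,in); (1,5,in); (2,0,in); (3,1,on); (4,2,on); (5,2,out); (5,6,out)
branch 1 (rule r1):
nodes: 0:t1, 1:P, 2:P, 5:t2, 6:P
edges: (1,0,in); (1,5,in); (2,0,in); (5,2,out); (5,6,out)
branch 2 (rule r2):
nodes: 0:t1, 1:P, 2:P, 4:tok, 5:t2, 6:P, 7:tok, 8:tok
edges: (1,0,in); (1,5,in); (2,0,in); (4,2,on); (5,2,out); (5,6,out); (7,6,on); (8,2,on)


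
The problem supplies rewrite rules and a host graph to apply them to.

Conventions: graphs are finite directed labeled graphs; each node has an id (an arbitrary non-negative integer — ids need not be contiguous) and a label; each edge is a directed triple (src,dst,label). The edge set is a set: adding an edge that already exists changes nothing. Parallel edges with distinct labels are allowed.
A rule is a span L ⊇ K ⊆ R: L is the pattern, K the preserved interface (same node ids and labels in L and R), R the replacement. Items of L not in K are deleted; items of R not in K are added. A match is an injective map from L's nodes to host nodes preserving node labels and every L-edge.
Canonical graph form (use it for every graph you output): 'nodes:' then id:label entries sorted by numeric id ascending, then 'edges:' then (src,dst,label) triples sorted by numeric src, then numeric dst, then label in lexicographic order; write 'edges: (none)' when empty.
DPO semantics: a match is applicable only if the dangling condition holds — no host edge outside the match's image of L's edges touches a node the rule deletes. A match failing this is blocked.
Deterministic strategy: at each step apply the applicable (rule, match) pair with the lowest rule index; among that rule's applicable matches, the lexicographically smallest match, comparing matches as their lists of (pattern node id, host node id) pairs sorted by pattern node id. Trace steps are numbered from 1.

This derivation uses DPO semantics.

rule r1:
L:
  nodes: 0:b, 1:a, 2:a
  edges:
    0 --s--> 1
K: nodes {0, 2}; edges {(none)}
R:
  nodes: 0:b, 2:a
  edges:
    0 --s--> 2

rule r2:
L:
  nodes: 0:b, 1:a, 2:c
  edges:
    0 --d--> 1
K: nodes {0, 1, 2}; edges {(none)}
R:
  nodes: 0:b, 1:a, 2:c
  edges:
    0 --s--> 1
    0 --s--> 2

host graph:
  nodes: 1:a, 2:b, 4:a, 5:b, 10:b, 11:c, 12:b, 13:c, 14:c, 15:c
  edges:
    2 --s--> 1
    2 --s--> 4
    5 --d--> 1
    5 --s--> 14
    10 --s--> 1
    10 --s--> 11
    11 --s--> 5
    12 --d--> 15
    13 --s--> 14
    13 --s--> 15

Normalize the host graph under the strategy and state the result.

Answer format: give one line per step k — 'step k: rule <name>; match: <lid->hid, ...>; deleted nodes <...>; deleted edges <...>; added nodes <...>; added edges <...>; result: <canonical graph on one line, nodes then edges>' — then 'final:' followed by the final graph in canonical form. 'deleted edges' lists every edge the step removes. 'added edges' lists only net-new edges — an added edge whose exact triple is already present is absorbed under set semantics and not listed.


step 1: rule r1; match: 0->2, 1->4, 2->1; deleted nodes 4; deleted edges (2,4,s); added nodes (none); added edges (none); result: nodes: 1:a, 2:b, 5:b, 10:b, 11:c, 12:b, 13:c, 14:c, 15:c edges: (2,1,s); (5,1,d); (5,14,s); (10,1,s); (10,11,s); (11,5,s); (12,15,d); (13,14,s); (13,15,s)
step 2: rule r2; match: 0->5, 1->1, 2->11; deleted nodes (none); deleted edges (5,1,d); added nodes (none); added edges (5,1,s); (5,11,s); result: nodes: 1:a, 2:b, 5:b, 10:b, 11:c, 12:b, 13:c, 14:c, 15:c edges: (2,1,s); (5,1,s); (5,11,s); (5,14,s); (10,1,s); (10,11,s); (11,5,s); (12,15,d); (13,14,s); (13,15,s)
final:
nodes: 1:a, 2:b, 5:b, 10:b, 11:c, 12:b, 13:c, 14:c, 15:c
edges: (2,1,s); (5,1,s); (5,11,s); (5,14,s); (10,1,s); (10,11,s); (11,5,s); (12,15,d); (13,14,s); (13,15,s)


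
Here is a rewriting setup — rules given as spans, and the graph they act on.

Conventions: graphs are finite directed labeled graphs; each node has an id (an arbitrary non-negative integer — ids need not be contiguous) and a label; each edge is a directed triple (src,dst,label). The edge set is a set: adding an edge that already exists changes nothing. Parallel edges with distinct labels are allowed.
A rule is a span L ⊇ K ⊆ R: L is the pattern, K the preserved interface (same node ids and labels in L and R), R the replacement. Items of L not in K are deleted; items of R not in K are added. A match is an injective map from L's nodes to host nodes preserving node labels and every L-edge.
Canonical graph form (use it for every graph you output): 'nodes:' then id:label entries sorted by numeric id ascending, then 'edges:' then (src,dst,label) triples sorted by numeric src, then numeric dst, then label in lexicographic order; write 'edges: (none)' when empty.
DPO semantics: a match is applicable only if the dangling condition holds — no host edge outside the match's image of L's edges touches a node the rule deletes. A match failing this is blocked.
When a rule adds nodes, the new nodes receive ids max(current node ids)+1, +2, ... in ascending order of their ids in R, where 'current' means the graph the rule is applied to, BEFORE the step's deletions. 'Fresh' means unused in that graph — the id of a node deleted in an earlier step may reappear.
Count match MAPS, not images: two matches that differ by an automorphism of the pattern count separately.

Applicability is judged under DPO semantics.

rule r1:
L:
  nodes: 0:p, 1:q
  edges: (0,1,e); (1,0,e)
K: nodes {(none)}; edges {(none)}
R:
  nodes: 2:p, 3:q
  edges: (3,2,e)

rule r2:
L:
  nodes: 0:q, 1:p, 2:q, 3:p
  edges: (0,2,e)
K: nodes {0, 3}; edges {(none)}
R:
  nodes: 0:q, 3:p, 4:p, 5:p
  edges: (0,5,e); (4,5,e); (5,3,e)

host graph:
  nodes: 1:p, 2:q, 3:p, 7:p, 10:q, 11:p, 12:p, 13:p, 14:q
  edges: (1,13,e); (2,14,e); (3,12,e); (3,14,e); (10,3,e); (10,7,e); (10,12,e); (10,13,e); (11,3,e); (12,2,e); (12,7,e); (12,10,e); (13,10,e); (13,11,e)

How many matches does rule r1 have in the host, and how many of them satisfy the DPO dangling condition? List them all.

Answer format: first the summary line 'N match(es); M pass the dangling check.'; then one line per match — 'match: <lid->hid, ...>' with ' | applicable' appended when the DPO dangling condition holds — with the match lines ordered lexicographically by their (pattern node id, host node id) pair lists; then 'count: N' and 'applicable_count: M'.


2 match(es); 0 pass the dangling check.
match: 0->12, 1->10
match: 0->13, 1->10
count: 2
applicable_count: 0


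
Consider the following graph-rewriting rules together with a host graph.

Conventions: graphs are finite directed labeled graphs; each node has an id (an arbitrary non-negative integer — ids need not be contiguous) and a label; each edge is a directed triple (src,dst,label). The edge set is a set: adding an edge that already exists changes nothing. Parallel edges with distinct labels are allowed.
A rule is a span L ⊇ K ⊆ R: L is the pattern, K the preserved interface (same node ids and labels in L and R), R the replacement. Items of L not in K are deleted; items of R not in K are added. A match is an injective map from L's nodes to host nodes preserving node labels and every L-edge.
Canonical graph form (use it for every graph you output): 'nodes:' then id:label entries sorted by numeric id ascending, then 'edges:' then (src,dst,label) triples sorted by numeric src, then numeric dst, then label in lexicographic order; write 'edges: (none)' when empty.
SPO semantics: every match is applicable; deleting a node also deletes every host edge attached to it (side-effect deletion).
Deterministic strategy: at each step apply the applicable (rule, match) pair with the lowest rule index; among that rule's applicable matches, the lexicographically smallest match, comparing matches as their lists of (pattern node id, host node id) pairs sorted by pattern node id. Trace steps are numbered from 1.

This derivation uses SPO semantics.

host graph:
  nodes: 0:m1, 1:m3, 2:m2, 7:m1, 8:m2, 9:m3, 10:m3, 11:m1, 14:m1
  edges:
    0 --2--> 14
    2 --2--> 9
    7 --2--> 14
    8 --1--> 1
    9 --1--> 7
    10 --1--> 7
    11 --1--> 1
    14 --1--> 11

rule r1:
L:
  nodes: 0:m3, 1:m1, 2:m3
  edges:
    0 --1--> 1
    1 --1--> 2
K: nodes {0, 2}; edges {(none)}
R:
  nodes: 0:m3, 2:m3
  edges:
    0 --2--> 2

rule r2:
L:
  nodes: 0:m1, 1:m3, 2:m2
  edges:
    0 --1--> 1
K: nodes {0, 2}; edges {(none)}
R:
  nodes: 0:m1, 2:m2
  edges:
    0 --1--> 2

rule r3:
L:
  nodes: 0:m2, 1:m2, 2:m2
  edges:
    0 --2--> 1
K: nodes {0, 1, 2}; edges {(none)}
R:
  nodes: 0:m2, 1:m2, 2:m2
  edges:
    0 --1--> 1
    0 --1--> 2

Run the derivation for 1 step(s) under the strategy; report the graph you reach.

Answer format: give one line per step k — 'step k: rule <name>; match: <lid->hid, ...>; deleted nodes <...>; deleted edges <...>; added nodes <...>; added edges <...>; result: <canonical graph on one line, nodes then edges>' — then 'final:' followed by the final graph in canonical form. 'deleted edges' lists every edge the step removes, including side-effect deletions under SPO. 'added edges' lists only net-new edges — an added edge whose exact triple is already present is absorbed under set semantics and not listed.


step 1: rule r2; match: 0->11, 1->1, 2->2; deleted nodes 1; deleted edges (8,1,1); (11,1,1); added nodes (none); added edges (11,2,1); result: nodes: 0:m1, 2:m2, 7:m1, 8:m2, 9:m3, 10:m3, 11:m1, 14:m1 edges: (0,14,2); (2,9,2); (7,14,2); (9,7,1); (10,7,1); (11,2,1); (14,11,1)
final:
nodes: 0:m1, 2:m2, 7:m1, 8:m2, 9:m3, 10:m3, 11:m1, 14:m1
edges: (0,14,2); (2,9,2); (7,14,2); (9,7,1); (10,7,1); (11,2,1); (14,11,1)


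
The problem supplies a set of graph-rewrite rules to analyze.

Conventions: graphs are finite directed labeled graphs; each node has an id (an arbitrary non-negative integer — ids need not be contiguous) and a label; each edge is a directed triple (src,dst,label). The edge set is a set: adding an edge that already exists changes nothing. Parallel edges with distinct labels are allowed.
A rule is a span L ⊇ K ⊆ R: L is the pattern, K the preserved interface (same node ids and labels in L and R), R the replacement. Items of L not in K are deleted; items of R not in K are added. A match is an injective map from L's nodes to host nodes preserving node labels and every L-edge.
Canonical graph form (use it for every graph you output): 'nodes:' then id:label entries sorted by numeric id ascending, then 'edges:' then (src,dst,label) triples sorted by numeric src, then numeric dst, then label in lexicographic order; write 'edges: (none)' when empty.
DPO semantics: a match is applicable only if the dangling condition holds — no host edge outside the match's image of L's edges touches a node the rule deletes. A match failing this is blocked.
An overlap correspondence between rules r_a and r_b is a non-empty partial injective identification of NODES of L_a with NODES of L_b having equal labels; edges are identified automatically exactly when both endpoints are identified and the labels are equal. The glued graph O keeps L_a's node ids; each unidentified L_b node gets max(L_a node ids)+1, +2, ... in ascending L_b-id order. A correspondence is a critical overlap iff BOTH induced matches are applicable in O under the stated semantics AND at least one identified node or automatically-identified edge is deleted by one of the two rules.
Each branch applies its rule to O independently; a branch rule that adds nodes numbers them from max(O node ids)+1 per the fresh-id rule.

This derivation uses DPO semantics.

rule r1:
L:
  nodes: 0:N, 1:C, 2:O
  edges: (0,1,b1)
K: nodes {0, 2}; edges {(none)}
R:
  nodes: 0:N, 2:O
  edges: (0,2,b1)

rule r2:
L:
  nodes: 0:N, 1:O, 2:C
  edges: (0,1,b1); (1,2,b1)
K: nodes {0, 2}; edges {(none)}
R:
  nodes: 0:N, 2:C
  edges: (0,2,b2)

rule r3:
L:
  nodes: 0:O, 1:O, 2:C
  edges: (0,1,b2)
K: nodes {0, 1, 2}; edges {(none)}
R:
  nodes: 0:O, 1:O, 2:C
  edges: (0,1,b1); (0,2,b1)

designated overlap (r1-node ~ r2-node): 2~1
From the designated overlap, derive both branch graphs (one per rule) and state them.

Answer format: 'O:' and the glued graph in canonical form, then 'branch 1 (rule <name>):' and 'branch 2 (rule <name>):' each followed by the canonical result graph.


O:
nodes: 0:N, 1:C, 2:O, 3:N, 4:C
edges: (0,1,b1); (2,4,b1); (3,2,b1)
branch 1 (rule r1):
nodes: 0:N, 2:O, 3:N, 4:C
edges: (0,2,b1); (2,4,b1); (3,2,b1)
branch 2 (rule r2):
nodes: 0:N, 1:C, 3:N, 4:C
edges: (0,1,b1); (3,4,b2)


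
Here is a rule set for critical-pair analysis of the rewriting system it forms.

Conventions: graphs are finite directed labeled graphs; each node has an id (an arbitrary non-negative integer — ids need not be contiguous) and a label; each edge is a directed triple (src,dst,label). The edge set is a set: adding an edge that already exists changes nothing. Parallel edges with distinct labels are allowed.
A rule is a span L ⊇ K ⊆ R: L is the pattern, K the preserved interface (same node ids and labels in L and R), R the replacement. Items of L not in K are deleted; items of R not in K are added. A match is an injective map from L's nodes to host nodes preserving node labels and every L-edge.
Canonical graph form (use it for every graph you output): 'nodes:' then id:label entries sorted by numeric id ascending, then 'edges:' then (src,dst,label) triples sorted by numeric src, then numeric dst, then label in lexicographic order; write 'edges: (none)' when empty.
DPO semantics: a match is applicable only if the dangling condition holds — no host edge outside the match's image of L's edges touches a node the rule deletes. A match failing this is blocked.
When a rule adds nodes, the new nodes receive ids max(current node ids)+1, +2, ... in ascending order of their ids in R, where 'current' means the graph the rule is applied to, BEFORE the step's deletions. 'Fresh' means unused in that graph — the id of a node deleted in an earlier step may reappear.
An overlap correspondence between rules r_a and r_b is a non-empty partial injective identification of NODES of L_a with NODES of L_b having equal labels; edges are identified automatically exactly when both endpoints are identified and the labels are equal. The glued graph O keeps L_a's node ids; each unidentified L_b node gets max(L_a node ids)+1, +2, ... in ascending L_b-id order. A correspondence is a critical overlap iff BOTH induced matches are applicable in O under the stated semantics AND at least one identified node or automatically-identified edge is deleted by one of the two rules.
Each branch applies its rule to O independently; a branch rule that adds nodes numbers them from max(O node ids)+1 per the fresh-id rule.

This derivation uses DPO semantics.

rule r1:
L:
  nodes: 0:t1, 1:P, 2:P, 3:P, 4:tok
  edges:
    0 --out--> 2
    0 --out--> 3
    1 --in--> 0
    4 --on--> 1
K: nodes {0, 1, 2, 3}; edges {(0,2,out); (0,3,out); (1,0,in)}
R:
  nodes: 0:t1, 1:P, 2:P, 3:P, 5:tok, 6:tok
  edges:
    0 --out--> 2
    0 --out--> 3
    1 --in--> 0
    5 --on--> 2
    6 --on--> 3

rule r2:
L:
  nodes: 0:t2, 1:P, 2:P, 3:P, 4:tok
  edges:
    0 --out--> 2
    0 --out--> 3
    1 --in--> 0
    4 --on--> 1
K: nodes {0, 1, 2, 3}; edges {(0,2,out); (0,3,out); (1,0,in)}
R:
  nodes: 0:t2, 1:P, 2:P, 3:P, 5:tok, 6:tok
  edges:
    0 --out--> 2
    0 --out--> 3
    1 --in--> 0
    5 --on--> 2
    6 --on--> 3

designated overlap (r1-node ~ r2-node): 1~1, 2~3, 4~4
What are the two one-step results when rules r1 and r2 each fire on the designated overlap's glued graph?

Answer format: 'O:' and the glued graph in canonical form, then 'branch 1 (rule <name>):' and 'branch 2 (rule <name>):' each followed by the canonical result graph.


O:
nodes: 0:t1, 1:P, 2:P, 3:P, 4:tok, 5:t2, 6:P
edges: (0,2,out); (0,3,out); (1,0,in); (1,5,in); (4,1,on); (5,2,out); (5,6,out)
branch 1 (rule r1):
nodes: 0:t1, 1:P, 2:P, 3:P, 5:t2, 6:P, 7:tok, 8:tok
edges: (0,2,out); (0,3,out); (1,0,in); (1,5,in); (5,2,out); (5,6,out); (7,2,on); (8,3,on)
branch 2 (rule r2):
nodes: 0:t1, 1:P, 2:P, 3:P, 5:t2, 6:P, 7:tok, 8:tok
edges: (0,2,out); (0,3,out); (1,0,in); (1,5,in); (5,2,out); (5,6,out); (7,6,on); (8,2,on)
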